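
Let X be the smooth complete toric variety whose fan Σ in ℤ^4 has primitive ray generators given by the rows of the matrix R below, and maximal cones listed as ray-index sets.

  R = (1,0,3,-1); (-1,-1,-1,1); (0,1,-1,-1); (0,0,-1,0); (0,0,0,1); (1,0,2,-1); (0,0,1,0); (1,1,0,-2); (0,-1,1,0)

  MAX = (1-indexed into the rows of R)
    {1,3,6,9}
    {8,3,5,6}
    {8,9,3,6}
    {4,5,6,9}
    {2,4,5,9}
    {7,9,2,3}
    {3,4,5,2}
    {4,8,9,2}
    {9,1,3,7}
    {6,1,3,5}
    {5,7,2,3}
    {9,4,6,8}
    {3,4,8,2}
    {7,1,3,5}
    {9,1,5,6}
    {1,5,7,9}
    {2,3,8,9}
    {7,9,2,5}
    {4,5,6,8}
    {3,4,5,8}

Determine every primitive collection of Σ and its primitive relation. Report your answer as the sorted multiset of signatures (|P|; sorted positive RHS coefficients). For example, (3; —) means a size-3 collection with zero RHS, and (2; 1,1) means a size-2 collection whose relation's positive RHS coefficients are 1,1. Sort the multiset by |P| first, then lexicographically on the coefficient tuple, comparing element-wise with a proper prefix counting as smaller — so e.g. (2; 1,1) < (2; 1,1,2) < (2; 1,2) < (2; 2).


Δ(Σ) — 9 vertices, 12 min non-faces:

  {4,7}:  v_{4} + v_{7} = 0 ; sig = (2; —)
  {1,4}:  v_{1} + v_{4} = v_{6} ; sig = (2; 1)
  {2,6}:  v_{2} + v_{6} = v_{9} ; sig = (2; 1)
  {6,7}:  v_{6} + v_{7} = v_{1} ; sig = (2; 1)
  {1,2}:  v_{1} + v_{2} = v_{7} + v_{9} ; sig = (2; 1,1)
  {7,8}:  v_{7} + v_{8} = v_{3} + v_{6} ; sig = (2; 1,1)
  {1,8}:  v_{1} + v_{8} = v_{3} + 2·v_{6} ; sig = (2; 1,2)
  {3,5,9}:  v_{3} + v_{5} + v_{9} = 0 ; sig = (3; —)
  {2,5,8}:  v_{2} + v_{5} + v_{8} = v_{4} ; sig = (3; 1)
  {3,4,6}:  v_{3} + v_{4} + v_{6} = v_{8} ; sig = (3; 1)
  {3,4,9}:  v_{3} + v_{4} + v_{9} = v_{2} + v_{8} ; sig = (3; 1,1)
  {5,8,9}:  v_{5} + v_{8} + v_{9} = v_{4} + v_{6} ; sig = (3; 1,1)

so the primitive-relation signature multiset is
    |P|=2: 7 collections, coeffs (), (1), (1), (1), (1,1), (1,1), (1,2)
    |P|=3: 5 collections, coeffs (), (1), (1), (1,1), (1,1)


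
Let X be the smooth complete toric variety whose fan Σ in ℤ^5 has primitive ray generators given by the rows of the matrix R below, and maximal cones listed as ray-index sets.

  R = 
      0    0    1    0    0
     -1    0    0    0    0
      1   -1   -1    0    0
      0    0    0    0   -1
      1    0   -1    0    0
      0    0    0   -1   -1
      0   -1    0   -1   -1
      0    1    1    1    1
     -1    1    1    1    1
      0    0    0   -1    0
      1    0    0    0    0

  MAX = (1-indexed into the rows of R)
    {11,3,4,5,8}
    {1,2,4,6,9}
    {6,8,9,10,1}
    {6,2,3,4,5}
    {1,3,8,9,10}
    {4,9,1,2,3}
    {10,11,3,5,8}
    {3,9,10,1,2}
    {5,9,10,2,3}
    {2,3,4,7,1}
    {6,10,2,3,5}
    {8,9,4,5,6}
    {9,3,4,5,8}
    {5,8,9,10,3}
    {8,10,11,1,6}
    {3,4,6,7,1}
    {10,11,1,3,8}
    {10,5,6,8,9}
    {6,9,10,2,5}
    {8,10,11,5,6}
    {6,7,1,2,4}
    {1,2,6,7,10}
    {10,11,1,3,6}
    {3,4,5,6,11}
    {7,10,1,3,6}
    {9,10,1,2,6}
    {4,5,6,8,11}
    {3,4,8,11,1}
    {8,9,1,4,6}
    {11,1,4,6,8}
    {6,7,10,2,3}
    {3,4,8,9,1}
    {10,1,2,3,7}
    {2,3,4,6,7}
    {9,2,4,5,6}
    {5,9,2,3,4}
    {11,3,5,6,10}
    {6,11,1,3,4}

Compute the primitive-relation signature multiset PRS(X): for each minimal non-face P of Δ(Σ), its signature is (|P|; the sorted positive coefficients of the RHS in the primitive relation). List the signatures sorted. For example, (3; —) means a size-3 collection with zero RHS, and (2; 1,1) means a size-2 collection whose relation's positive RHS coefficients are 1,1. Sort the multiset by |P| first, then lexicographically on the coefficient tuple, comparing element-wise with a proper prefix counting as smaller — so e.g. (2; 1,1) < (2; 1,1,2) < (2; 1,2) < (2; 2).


Δ(Σ) — 11 vertices, 12 min non-faces:

  P={2,11}:  v_{2} + v_{11} = 0 ; sig = (2; —)
  P={1,5}:  v_{1} + v_{5} = v_{11} ; sig = (2; 1)
  P={2,8}:  v_{2} + v_{8} = v_{9} ; sig = (2; 1)
  P={4,10}:  v_{4} + v_{10} = v_{6} ; sig = (2; 1)
  P={7,8}:  v_{7} + v_{8} = v_{1} ; sig = (2; 1)
  P={9,11}:  v_{9} + v_{11} = v_{8} ; sig = (2; 1)
  P={5,7}:  v_{5} + v_{7} = v_{3} + v_{6} ; sig = (2; 1,1)
  P={7,9}:  v_{7} + v_{9} = v_{1} + v_{2} ; sig = (2; 1,1)
  P={7,11}:  v_{7} + v_{11} = v_{1} + v_{3} + v_{6} ; sig = (2; 1,1,1)
  P={3,6,9}:  v_{3} + v_{6} + v_{9} = 0 ; sig = (3; —)
  P={3,6,8}:  v_{3} + v_{6} + v_{8} = v_{11} ; sig = (3; 1)
  P={1,2,3,6}:  v_{1} + v_{2} + v_{3} + v_{6} = v_{7} ; sig = (4; 1)

Signatures (|P|; sorted positive RHS coefficients), sorted:
[(2; —), (2; 1), (2; 1), (2; 1), (2; 1), (2; 1), (2; 1,1), (2; 1,1), (2; 1,1,1), (3; —), (3; 1), (4; 1)]


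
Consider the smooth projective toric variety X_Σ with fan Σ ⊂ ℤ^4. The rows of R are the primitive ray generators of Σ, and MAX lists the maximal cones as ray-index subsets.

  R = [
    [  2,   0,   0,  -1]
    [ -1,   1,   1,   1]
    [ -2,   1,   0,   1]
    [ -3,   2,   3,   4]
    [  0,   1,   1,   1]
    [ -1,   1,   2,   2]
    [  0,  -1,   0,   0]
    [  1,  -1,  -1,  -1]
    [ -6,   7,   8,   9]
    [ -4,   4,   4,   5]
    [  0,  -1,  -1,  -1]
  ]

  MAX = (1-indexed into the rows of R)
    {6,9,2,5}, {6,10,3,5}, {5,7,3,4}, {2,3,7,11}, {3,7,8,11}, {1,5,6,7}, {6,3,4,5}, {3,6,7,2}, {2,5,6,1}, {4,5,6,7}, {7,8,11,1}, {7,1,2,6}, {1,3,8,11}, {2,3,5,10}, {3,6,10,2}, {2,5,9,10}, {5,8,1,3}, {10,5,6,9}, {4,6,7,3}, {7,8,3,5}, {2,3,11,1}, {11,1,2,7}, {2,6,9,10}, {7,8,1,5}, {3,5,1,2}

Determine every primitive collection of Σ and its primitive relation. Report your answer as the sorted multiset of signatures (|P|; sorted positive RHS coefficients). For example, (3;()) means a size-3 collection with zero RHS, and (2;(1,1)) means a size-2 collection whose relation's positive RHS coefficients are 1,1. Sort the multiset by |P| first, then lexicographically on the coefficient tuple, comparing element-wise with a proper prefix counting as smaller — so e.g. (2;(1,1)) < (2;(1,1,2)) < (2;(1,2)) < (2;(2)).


The 25 primitive collections of Σ (r=11, n=4):

  {2,8}:  v_{2} + v_{8} = 0  →  sig = (2;())
  {5,11}:  v_{5} + v_{11} = 0  →  sig = (2;())
  {1,4}:  v_{1} + v_{4} = v_{5} + v_{6}  →  sig = (2;(1,1))
  {6,8}:  v_{6} + v_{8} = v_{5} + v_{7}  →  sig = (2;(1,1))
  {6,11}:  v_{6} + v_{11} = v_{2} + v_{7}  →  sig = (2;(1,1))
  {4,11}:  v_{4} + v_{11} = v_{3} + v_{6} + v_{7}  →  sig = (2;(1,1,1))
  {8,9}:  v_{8} + v_{9} = v_{5} + v_{6} + v_{10}  →  sig = (2;(1,1,1))
  {8,10}:  v_{8} + v_{10} = v_{3} + v_{5} + v_{6}  →  sig = (2;(1,1,1))
  {9,11}:  v_{9} + v_{11} = v_{2} + v_{6} + v_{10}  →  sig = (2;(1,1,1))
  {10,11}:  v_{10} + v_{11} = v_{2} + v_{3} + v_{6}  →  sig = (2;(1,1,1))
  {4,9}:  v_{4} + v_{9} = v_{3} + v_{5} + 3·v_{6} + v_{10}  →  sig = (2;(1,1,1,3))
  {2,4}:  v_{2} + v_{4} = v_{3} + 2·v_{6}  →  sig = (2;(1,2))
  {7,9}:  v_{7} + v_{9} = 2·v_{6} + v_{10}  →  sig = (2;(1,2))
  {7,10}:  v_{7} + v_{10} = v_{3} + 2·v_{6}  →  sig = (2;(1,2))
  {4,8}:  v_{4} + v_{8} = v_{3} + 2·v_{5} + 2·v_{7}  →  sig = (2;(1,2,2))
  {4,10}:  v_{4} + v_{10} = 2·v_{3} + v_{5} + 3·v_{6}  →  sig = (2;(1,2,3))
  {1,9}:  v_{1} + v_{9} = 3·v_{2} + 3·v_{5} + v_{6}  →  sig = (2;(1,3,3))
  {3,9}:  v_{3} + v_{9} = 2·v_{10}  →  sig = (2;(2))
  {1,10}:  v_{1} + v_{10} = 2·v_{2} + 2·v_{5}  →  sig = (2;(2,2))
  {1,3,7}:  v_{1} + v_{3} + v_{7} = 0  →  sig = (3;())
  {2,5,7}:  v_{2} + v_{5} + v_{7} = v_{6}  →  sig = (3;(1))
  {1,3,6}:  v_{1} + v_{3} + v_{6} = v_{2} + v_{5}  →  sig = (3;(1,1))
  {2,3,5,6}:  v_{2} + v_{3} + v_{5} + v_{6} = v_{10}  →  sig = (4;(1))
  {2,5,6,10}:  v_{2} + v_{5} + v_{6} + v_{10} = v_{9}  →  sig = (4;(1))
  {3,5,6,7}:  v_{3} + v_{5} + v_{6} + v_{7} = v_{4}  →  sig = (4;(1))

so the primitive-relation signature multiset is
[(2;()), (2;()), (2;(1,1)), (2;(1,1)), (2;(1,1)), (2;(1,1,1)), (2;(1,1,1)), (2;(1,1,1)), (2;(1,1,1)), (2;(1,1,1)), (2;(1,1,1,3)), (2;(1,2)), (2;(1,2)), (2;(1,2)), (2;(1,2,2)), (2;(1,2,3)), (2;(1,3,3)), (2;(2)), (2;(2,2)), (3;()), (3;(1)), (3;(1,1)), (4;(1)), (4;(1)), (4;(1))]


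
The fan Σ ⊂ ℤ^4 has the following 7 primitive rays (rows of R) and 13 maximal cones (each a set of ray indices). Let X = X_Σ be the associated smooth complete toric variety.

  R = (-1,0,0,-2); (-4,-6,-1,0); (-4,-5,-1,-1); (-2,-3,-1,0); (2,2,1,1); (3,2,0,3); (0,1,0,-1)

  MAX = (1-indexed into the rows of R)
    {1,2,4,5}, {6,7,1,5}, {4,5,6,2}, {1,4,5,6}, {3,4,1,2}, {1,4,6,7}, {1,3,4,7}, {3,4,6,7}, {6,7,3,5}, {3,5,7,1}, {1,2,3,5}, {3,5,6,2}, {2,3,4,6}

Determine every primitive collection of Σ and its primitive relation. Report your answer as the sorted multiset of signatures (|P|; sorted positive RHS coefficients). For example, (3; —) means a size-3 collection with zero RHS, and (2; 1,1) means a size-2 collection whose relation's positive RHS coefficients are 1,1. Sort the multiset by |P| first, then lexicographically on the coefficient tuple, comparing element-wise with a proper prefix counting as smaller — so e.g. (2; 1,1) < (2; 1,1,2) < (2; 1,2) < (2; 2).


The 5 primitive collections of Σ (r=7, n=4):

  P={2,7}:  v_{2} + v_{7} = v_{3} — sig = (2; 1)
  P={4,5,7}:  v_{4} + v_{5} + v_{7} = 0 — sig = (3; —)
  P={1,3,6}:  v_{1} + v_{3} + v_{6} = v_{4} — sig = (3; 1)
  P={3,4,5}:  v_{3} + v_{4} + v_{5} = v_{2} — sig = (3; 1)
  P={1,2,6}:  v_{1} + v_{2} + v_{6} = 2·v_{4} + v_{5} — sig = (3; 1,2)

Hence PRS(X_Σ) =
    (2; 1)
    (3; —)
    (3; 1)
    (3; 1)
    (3; 1,2)


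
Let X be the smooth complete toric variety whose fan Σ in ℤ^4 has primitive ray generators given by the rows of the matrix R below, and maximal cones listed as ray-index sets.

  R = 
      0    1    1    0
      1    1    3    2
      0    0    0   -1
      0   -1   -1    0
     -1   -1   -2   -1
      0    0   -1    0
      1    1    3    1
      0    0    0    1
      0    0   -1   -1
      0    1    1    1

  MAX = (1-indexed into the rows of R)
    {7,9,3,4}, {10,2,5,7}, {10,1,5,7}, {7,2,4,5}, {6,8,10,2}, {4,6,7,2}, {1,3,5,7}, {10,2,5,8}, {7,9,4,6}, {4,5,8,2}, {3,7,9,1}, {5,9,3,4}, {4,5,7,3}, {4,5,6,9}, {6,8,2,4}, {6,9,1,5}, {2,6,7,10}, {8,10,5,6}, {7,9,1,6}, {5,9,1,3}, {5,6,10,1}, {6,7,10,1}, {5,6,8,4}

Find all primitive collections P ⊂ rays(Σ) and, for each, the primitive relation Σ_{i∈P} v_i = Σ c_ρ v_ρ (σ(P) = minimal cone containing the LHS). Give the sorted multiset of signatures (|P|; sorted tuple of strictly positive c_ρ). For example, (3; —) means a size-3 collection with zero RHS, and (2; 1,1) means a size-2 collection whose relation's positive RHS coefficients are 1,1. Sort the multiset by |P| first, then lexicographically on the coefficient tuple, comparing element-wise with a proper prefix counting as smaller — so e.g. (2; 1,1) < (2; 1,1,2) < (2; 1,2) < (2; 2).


Δ(Σ) — 10 vertices, 15 min non-faces:

  {1,4}:  v_{1} + v_{4} = 0 ; sig = (2; —)
  {3,8}:  v_{3} + v_{8} = 0 ; sig = (2; —)
  {1,8}:  v_{1} + v_{8} = v_{10} ; sig = (2; 1)
  {2,3}:  v_{2} + v_{3} = v_{7} ; sig = (2; 1)
  {3,6}:  v_{3} + v_{6} = v_{9} ; sig = (2; 1)
  {3,10}:  v_{3} + v_{10} = v_{1} ; sig = (2; 1)
  {4,10}:  v_{4} + v_{10} = v_{8} ; sig = (2; 1)
  {7,8}:  v_{7} + v_{8} = v_{2} ; sig = (2; 1)
  {8,9}:  v_{8} + v_{9} = v_{6} ; sig = (2; 1)
  {1,2}:  v_{1} + v_{2} = v_{7} + v_{10} ; sig = (2; 1,1)
  {2,9}:  v_{2} + v_{9} = v_{6} + v_{7} ; sig = (2; 1,1)
  {9,10}:  v_{9} + v_{10} = v_{1} + v_{6} ; sig = (2; 1,1)
  {5,6,7}:  v_{5} + v_{6} + v_{7} = 0 ; sig = (3; —)
  {2,5,6}:  v_{2} + v_{5} + v_{6} = v_{8} ; sig = (3; 1)
  {5,7,9}:  v_{5} + v_{7} + v_{9} = v_{3} ; sig = (3; 1)

Signatures (|P|; sorted positive RHS coefficients), sorted:
    (2; —)
    (2; —)
    (2; 1)
    (2; 1)
    (2; 1)
    (2; 1)
    (2; 1)
    (2; 1)
    (2; 1)
    (2; 1,1)
    (2; 1,1)
    (2; 1,1)
    (3; —)
    (3; 1)
    (3; 1)


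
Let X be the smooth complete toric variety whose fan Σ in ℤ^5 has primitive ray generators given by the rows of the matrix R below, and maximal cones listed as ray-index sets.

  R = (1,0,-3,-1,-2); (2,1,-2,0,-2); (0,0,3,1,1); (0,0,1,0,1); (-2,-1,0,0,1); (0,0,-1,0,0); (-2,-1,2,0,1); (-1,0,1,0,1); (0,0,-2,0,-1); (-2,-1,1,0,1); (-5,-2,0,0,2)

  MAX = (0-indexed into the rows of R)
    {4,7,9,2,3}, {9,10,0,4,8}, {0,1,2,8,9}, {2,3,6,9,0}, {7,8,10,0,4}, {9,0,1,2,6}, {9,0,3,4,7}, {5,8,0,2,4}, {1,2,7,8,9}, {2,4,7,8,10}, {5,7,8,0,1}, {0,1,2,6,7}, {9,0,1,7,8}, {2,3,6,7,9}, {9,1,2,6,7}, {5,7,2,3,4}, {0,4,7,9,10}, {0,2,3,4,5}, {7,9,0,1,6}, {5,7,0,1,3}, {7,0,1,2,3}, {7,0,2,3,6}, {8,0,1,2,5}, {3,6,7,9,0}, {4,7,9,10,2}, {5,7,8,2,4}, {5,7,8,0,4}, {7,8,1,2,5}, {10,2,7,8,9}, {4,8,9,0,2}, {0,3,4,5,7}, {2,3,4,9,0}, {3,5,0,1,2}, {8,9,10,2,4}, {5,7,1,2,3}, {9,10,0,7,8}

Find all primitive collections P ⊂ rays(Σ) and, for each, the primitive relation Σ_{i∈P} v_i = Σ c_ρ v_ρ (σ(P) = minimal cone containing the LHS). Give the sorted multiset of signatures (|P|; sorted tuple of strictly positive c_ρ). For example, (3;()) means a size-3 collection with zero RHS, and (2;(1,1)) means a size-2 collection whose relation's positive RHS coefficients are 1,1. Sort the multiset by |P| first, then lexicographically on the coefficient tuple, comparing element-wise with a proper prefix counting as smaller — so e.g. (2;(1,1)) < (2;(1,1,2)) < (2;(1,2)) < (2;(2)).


18 minimal non-faces of Δ(Σ) (on 11 rays):

  P = {1,4}:  v_{1} + v_{4} = v_{8}  so sig = (2;(1))
  P = {3,8}:  v_{3} + v_{8} = v_{5}  so sig = (2;(1))
  P = {5,6}:  v_{5} + v_{6} = v_{9}  so sig = (2;(1))
  P = {5,9}:  v_{5} + v_{9} = v_{4}  so sig = (2;(1))
  P = {1,10}:  v_{1} + v_{10} = v_{7} + 2·v_{8} + v_{9}  so sig = (2;(1,1,2))
  P = {5,10}:  v_{5} + v_{10} = 2·v_{4} + v_{7} + v_{8}  so sig = (2;(1,1,2))
  P = {6,10}:  v_{6} + v_{10} = v_{7} + v_{8} + 3·v_{9}  so sig = (2;(1,1,3))
  P = {3,10}:  v_{3} + v_{10} = 2·v_{4} + v_{7}  so sig = (2;(1,2))
  P = {6,8}:  v_{6} + v_{8} = v_{1} + 2·v_{9}  so sig = (2;(1,2))
  P = {4,6}:  v_{4} + v_{6} = 2·v_{9}  so sig = (2;(2))
  P = {1,3,9}:  v_{1} + v_{3} + v_{9} = 0  so sig = (3;())
  P = {1,3,6}:  v_{1} + v_{3} + v_{6} = v_{0} + v_{2} + v_{7}  so sig = (3;(1,1,1))
  P = {0,2,10}:  v_{0} + v_{2} + v_{10} = v_{8} + 2·v_{9}  so sig = (3;(1,2))
  P = {0,2,5,7}:  v_{0} + v_{2} + v_{5} + v_{7} = 0  so sig = (4;())
  P = {0,2,4,7}:  v_{0} + v_{2} + v_{4} + v_{7} = v_{9}  so sig = (4;(1))
  P = {0,2,7,9}:  v_{0} + v_{2} + v_{7} + v_{9} = v_{6}  so sig = (4;(1))
  P = {4,7,8,9}:  v_{4} + v_{7} + v_{8} + v_{9} = v_{10}  so sig = (4;(1))
  P = {0,2,7,8}:  v_{0} + v_{2} + v_{7} + v_{8} = v_{1} + v_{9}  so sig = (4;(1,1))

Sorted signature multiset PRS(X):
[(2;(1)), (2;(1)), (2;(1)), (2;(1)), (2;(1,1,2)), (2;(1,1,2)), (2;(1,1,3)), (2;(1,2)), (2;(1,2)), (2;(2)), (3;()), (3;(1,1,1)), (3;(1,2)), (4;()), (4;(1)), (4;(1)), (4;(1)), (4;(1,1))]


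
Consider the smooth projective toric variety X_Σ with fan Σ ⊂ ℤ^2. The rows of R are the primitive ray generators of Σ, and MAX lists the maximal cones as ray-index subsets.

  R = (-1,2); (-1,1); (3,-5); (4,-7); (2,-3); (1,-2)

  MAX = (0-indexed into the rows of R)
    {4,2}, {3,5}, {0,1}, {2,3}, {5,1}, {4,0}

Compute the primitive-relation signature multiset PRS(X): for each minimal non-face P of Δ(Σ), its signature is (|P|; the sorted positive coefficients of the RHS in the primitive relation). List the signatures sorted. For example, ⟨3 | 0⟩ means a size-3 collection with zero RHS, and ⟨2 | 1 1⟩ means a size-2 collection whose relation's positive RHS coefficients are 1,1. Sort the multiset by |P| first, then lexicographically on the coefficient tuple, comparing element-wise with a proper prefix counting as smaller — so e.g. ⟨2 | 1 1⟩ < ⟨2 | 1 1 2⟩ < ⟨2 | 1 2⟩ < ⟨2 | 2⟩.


9 minimal non-faces of Δ(Σ) (on 6 rays):

  • {0,5}:  v_{0} + v_{5} = 0  ⇒ sig = ⟨2 | 0⟩
  • {0,2}:  v_{0} + v_{2} = v_{4}  ⇒ sig = ⟨2 | 1⟩
  • {0,3}:  v_{0} + v_{3} = v_{2}  ⇒ sig = ⟨2 | 1⟩
  • {1,4}:  v_{1} + v_{4} = v_{5}  ⇒ sig = ⟨2 | 1⟩
  • {2,5}:  v_{2} + v_{5} = v_{3}  ⇒ sig = ⟨2 | 1⟩
  • {4,5}:  v_{4} + v_{5} = v_{2}  ⇒ sig = ⟨2 | 1⟩
  • {1,2}:  v_{1} + v_{2} = 2·v_{5}  ⇒ sig = ⟨2 | 2⟩
  • {3,4}:  v_{3} + v_{4} = 2·v_{2}  ⇒ sig = ⟨2 | 2⟩
  • {1,3}:  v_{1} + v_{3} = 3·v_{5}  ⇒ sig = ⟨2 | 3⟩

so the primitive-relation signature multiset is
    |P|=2: 9 collections, coeffs (), (1), (1), (1), (1), (1), (2), (2), (3)


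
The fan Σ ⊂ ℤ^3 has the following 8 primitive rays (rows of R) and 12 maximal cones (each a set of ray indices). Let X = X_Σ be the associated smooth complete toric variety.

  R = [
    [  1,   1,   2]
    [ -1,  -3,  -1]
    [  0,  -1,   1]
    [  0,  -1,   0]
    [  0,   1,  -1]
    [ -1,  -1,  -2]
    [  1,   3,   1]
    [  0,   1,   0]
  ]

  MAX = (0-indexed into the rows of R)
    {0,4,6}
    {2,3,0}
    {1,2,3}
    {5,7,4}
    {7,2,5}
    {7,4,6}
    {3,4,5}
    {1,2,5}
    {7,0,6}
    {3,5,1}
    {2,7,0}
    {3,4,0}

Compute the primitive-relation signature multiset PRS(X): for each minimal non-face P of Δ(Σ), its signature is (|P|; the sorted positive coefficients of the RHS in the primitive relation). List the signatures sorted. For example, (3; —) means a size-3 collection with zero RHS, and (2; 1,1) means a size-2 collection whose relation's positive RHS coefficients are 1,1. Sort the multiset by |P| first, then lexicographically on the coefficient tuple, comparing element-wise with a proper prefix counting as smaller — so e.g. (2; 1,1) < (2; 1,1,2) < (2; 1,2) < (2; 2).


Minimal non-faces — 12 found among 8 rays, 12 max cones:

  P = {0,5}:  v_{0} + v_{5} = 0 ; sig = (2; —)
  P = {1,6}:  v_{1} + v_{6} = 0 ; sig = (2; —)
  P = {2,4}:  v_{2} + v_{4} = 0 ; sig = (2; —)
  P = {3,7}:  v_{3} + v_{7} = 0 ; sig = (2; —)
  P = {0,1}:  v_{0} + v_{1} = v_{2} + v_{3} ; sig = (2; 1,1)
  P = {1,4}:  v_{1} + v_{4} = v_{3} + v_{5} ; sig = (2; 1,1)
  P = {1,7}:  v_{1} + v_{7} = v_{2} + v_{5} ; sig = (2; 1,1)
  P = {2,6}:  v_{2} + v_{6} = v_{0} + v_{7} ; sig = (2; 1,1)
  P = {3,6}:  v_{3} + v_{6} = v_{0} + v_{4} ; sig = (2; 1,1)
  P = {5,6}:  v_{5} + v_{6} = v_{4} + v_{7} ; sig = (2; 1,1)
  P = {0,4,7}:  v_{0} + v_{4} + v_{7} = v_{6} ; sig = (3; 1)
  P = {2,3,5}:  v_{2} + v_{3} + v_{5} = v_{1} ; sig = (3; 1)

Hence PRS(X_Σ) =
{ (2; —) ×4,  (2; 1,1) ×6,  (3; 1) ×2 }


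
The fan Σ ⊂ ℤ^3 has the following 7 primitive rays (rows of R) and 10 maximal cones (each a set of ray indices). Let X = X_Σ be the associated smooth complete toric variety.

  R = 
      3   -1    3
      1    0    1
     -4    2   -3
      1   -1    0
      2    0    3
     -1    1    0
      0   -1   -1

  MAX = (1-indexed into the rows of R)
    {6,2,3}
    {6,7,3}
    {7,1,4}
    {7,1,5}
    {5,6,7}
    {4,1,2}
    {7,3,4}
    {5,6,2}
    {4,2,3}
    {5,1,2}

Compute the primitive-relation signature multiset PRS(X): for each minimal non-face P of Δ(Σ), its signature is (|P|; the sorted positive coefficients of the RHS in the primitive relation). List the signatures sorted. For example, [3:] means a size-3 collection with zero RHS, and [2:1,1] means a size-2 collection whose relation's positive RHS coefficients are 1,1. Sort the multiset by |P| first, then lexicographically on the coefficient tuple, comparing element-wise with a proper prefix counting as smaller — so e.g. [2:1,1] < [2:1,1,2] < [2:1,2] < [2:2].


Primitive collections (6):

  • {4,6}:  v_{4} + v_{6} = 0  so sig = [2:]
  • {1,3}:  v_{1} + v_{3} = v_{6}  so sig = [2:1]
  • {1,6}:  v_{1} + v_{6} = v_{5}  so sig = [2:1]
  • {2,7}:  v_{2} + v_{7} = v_{4}  so sig = [2:1]
  • {4,5}:  v_{4} + v_{5} = v_{1}  so sig = [2:1]
  • {3,5}:  v_{3} + v_{5} = 2·v_{6}  so sig = [2:2]

Hence PRS(X_Σ) =
[[2:], [2:1], [2:1], [2:1], [2:1], [2:2]]


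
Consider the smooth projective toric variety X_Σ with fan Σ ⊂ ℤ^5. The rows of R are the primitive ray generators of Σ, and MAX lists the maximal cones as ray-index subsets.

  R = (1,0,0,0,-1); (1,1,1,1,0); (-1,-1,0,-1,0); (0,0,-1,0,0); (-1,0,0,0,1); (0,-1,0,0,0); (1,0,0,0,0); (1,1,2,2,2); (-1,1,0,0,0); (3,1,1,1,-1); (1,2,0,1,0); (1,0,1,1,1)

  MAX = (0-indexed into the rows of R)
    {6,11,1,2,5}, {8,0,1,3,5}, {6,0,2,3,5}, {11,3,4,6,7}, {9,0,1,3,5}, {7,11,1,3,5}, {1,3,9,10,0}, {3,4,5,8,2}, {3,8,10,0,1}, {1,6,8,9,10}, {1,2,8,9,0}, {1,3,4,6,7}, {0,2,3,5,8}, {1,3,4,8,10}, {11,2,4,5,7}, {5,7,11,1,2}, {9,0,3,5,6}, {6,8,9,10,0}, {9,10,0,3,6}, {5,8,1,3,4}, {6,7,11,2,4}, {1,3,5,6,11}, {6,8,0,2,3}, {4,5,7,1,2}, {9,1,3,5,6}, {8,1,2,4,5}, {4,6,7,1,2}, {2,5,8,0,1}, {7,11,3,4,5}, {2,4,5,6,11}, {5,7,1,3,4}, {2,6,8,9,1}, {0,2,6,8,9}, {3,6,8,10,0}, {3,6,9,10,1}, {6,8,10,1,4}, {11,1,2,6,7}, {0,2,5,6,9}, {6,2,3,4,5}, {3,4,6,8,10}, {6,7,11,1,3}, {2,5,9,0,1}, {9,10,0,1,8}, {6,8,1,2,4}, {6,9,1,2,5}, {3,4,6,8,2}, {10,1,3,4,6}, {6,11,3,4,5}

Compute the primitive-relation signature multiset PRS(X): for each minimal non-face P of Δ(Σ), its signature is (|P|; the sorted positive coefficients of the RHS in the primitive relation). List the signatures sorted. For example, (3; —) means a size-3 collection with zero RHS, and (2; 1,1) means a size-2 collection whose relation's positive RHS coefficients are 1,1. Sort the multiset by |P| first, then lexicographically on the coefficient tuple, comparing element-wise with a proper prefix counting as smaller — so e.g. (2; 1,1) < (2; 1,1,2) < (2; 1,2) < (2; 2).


Δ(Σ) — 12 vertices, 24 min non-faces:

  P={0,4}:  v_{0} + v_{4} = 0  ⟹  sig = (2; —)
  P={0,7}:  v_{0} + v_{7} = v_{1} + v_{11}  ⟹  sig = (2; 1,1)
  P={2,10}:  v_{2} + v_{10} = v_{6} + v_{8}  ⟹  sig = (2; 1,1)
  P={4,9}:  v_{4} + v_{9} = v_{1} + v_{6}  ⟹  sig = (2; 1,1)
  P={5,10}:  v_{5} + v_{10} = v_{1} + v_{3}  ⟹  sig = (2; 1,1)
  P={8,11}:  v_{8} + v_{11} = v_{1} + v_{4}  ⟹  sig = (2; 1,1)
  P={0,11}:  v_{0} + v_{11} = v_{1} + v_{5} + v_{6}  ⟹  sig = (2; 1,1,1)
  P={10,11}:  v_{10} + v_{11} = 2·v_{1} + v_{3} + v_{4} + v_{6}  ⟹  sig = (2; 1,1,1,2)
  P={7,9}:  v_{7} + v_{9} = 2·v_{1} + v_{6} + v_{11}  ⟹  sig = (2; 1,1,2)
  P={7,10}:  v_{7} + v_{10} = 3·v_{1} + v_{3} + 2·v_{4} + v_{6}  ⟹  sig = (2; 1,1,2,3)
  P={9,11}:  v_{9} + v_{11} = 2·v_{1} + v_{5} + 2·v_{6}  ⟹  sig = (2; 1,2,2)
  P={7,8}:  v_{7} + v_{8} = 2·v_{1} + 2·v_{4}  ⟹  sig = (2; 2,2)
  P={1,2,3}:  v_{1} + v_{2} + v_{3} = 0  ⟹  sig = (3; —)
  P={5,6,8}:  v_{5} + v_{6} + v_{8} = 0  ⟹  sig = (3; —)
  P={0,1,6}:  v_{0} + v_{1} + v_{6} = v_{9}  ⟹  sig = (3; 1)
  P={1,4,11}:  v_{1} + v_{4} + v_{11} = v_{7}  ⟹  sig = (3; 1)
  P={2,3,7}:  v_{2} + v_{3} + v_{7} = v_{4} + v_{11}  ⟹  sig = (3; 1,1)
  P={2,3,9}:  v_{2} + v_{3} + v_{9} = v_{0} + v_{6}  ⟹  sig = (3; 1,1)
  P={3,8,9}:  v_{3} + v_{8} + v_{9} = v_{0} + v_{10}  ⟹  sig = (3; 1,1)
  P={5,8,9}:  v_{5} + v_{8} + v_{9} = v_{0} + v_{1}  ⟹  sig = (3; 1,1)
  P={2,3,11}:  v_{2} + v_{3} + v_{11} = v_{4} + v_{5} + v_{6}  ⟹  sig = (3; 1,1,1)
  P={5,6,7}:  v_{5} + v_{6} + v_{7} = 2·v_{11}  ⟹  sig = (3; 2)
  P={1,3,6,8}:  v_{1} + v_{3} + v_{6} + v_{8} = v_{10}  ⟹  sig = (4; 1)
  P={1,4,5,6}:  v_{1} + v_{4} + v_{5} + v_{6} = v_{11}  ⟹  sig = (4; 1)

Hence PRS(X_Σ) =
[(2; —), (2; 1,1), (2; 1,1), (2; 1,1), (2; 1,1), (2; 1,1), (2; 1,1,1), (2; 1,1,1,2), (2; 1,1,2), (2; 1,1,2,3), (2; 1,2,2), (2; 2,2), (3; —), (3; —), (3; 1), (3; 1), (3; 1,1), (3; 1,1), (3; 1,1), (3; 1,1), (3; 1,1,1), (3; 2), (4; 1), (4; 1)]


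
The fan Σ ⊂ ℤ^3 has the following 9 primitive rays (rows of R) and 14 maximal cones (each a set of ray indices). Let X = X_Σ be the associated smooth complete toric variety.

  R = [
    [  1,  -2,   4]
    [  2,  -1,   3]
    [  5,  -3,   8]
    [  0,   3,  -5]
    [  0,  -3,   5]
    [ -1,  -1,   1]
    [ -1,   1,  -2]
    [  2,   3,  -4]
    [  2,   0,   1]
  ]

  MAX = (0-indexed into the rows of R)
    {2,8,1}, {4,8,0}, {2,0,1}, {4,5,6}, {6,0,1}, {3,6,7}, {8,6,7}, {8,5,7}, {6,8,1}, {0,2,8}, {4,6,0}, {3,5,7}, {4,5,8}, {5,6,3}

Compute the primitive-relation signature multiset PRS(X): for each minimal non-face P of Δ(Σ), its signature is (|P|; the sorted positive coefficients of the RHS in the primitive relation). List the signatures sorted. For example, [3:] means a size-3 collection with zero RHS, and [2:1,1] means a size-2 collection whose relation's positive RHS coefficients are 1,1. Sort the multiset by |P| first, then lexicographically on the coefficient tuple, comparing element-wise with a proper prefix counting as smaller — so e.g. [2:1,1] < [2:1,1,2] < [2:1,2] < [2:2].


|primitive collections| = 20. Relations:

  {3,4}:  v_{3} + v_{4} = 0  ⇒ sig = [2:]
  {0,5}:  v_{0} + v_{5} = v_{4}  ⇒ sig = [2:1]
  {1,5}:  v_{1} + v_{5} = v_{0}  ⇒ sig = [2:1]
  {3,8}:  v_{3} + v_{8} = v_{7}  ⇒ sig = [2:1]
  {4,7}:  v_{4} + v_{7} = v_{8}  ⇒ sig = [2:1]
  {0,3}:  v_{0} + v_{3} = v_{6} + v_{8}  ⇒ sig = [2:1,1]
  {2,3}:  v_{2} + v_{3} = v_{1} + v_{6} + 2·v_{8}  ⇒ sig = [2:1,1,2]
  {2,7}:  v_{2} + v_{7} = v_{1} + v_{6} + 3·v_{8}  ⇒ sig = [2:1,1,3]
  {0,7}:  v_{0} + v_{7} = v_{6} + 2·v_{8}  ⇒ sig = [2:1,2]
  {2,5}:  v_{2} + v_{5} = 2·v_{0} + v_{8}  ⇒ sig = [2:1,2]
  {2,4}:  v_{2} + v_{4} = 3·v_{0} + v_{8}  ⇒ sig = [2:1,3]
  {1,4}:  v_{1} + v_{4} = 2·v_{0}  ⇒ sig = [2:2]
  {2,6}:  v_{2} + v_{6} = 2·v_{1}  ⇒ sig = [2:2]
  {1,3}:  v_{1} + v_{3} = 2·v_{6} + 2·v_{8}  ⇒ sig = [2:2,2]
  {1,7}:  v_{1} + v_{7} = 2·v_{6} + 3·v_{8}  ⇒ sig = [2:2,3]
  {5,6,8}:  v_{5} + v_{6} + v_{8} = 0  ⇒ sig = [3:]
  {0,1,8}:  v_{0} + v_{1} + v_{8} = v_{2}  ⇒ sig = [3:1]
  {0,6,8}:  v_{0} + v_{6} + v_{8} = v_{1}  ⇒ sig = [3:1]
  {4,6,8}:  v_{4} + v_{6} + v_{8} = v_{0}  ⇒ sig = [3:1]
  {5,6,7}:  v_{5} + v_{6} + v_{7} = v_{3}  ⇒ sig = [3:1]

Signatures (|P|; sorted positive RHS coefficients), sorted:
{ [2:],  [2:1] ×4,  [2:1,1],  [2:1,1,2],  [2:1,1,3],  [2:1,2] ×2,  [2:1,3],  [2:2] ×2,  [2:2,2],  [2:2,3],  [3:],  [3:1] ×4 }


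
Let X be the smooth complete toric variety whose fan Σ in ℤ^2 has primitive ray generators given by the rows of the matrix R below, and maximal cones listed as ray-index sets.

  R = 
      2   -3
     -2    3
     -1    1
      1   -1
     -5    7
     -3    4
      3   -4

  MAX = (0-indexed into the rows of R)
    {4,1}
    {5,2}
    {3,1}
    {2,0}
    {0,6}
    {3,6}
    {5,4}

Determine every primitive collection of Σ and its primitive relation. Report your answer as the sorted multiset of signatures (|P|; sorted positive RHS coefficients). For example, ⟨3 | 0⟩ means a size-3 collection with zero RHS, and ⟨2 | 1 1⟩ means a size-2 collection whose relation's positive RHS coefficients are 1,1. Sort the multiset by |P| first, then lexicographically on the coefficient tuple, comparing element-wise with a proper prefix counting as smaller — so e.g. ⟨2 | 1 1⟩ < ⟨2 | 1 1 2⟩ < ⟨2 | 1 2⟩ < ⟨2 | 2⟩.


|primitive collections| = 14. Relations:

  P = {0,1}:  v_{0} + v_{1} = 0  ⟹  sig = ⟨2 | 0⟩
  P = {2,3}:  v_{2} + v_{3} = 0  ⟹  sig = ⟨2 | 0⟩
  P = {5,6}:  v_{5} + v_{6} = 0  ⟹  sig = ⟨2 | 0⟩
  P = {0,3}:  v_{0} + v_{3} = v_{6}  ⟹  sig = ⟨2 | 1⟩
  P = {0,4}:  v_{0} + v_{4} = v_{5}  ⟹  sig = ⟨2 | 1⟩
  P = {0,5}:  v_{0} + v_{5} = v_{2}  ⟹  sig = ⟨2 | 1⟩
  P = {1,2}:  v_{1} + v_{2} = v_{5}  ⟹  sig = ⟨2 | 1⟩
  P = {1,5}:  v_{1} + v_{5} = v_{4}  ⟹  sig = ⟨2 | 1⟩
  P = {1,6}:  v_{1} + v_{6} = v_{3}  ⟹  sig = ⟨2 | 1⟩
  P = {2,6}:  v_{2} + v_{6} = v_{0}  ⟹  sig = ⟨2 | 1⟩
  P = {3,5}:  v_{3} + v_{5} = v_{1}  ⟹  sig = ⟨2 | 1⟩
  P = {4,6}:  v_{4} + v_{6} = v_{1}  ⟹  sig = ⟨2 | 1⟩
  P = {2,4}:  v_{2} + v_{4} = 2·v_{5}  ⟹  sig = ⟨2 | 2⟩
  P = {3,4}:  v_{3} + v_{4} = 2·v_{1}  ⟹  sig = ⟨2 | 2⟩

Signatures (|P|; sorted positive RHS coefficients), sorted:
    |P|=2: 14 collections, coeffs (), (), (), (1), (1), (1), (1), (1), (1), (1), (1), (1), (2), (2)


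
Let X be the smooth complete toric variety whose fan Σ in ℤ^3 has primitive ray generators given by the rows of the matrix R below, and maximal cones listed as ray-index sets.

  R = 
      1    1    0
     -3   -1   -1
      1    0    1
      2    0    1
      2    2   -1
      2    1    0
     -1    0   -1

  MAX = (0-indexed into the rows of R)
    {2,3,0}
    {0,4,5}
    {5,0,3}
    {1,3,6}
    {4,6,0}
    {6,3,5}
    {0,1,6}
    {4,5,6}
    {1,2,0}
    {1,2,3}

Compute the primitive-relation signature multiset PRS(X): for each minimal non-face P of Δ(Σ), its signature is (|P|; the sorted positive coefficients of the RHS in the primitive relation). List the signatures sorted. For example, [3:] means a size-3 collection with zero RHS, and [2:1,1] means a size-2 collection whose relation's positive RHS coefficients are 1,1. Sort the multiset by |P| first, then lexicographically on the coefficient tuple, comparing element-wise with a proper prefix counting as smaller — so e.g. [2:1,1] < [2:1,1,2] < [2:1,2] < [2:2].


Primitive collections (9):

  P = {2,6}:  v_{2} + v_{6} = 0  so sig = [2:]
  P = {1,5}:  v_{1} + v_{5} = v_{6}  so sig = [2:1]
  P = {2,4}:  v_{2} + v_{4} = v_{0} + v_{5}  so sig = [2:1,1]
  P = {2,5}:  v_{2} + v_{5} = v_{0} + v_{3}  so sig = [2:1,1]
  P = {1,4}:  v_{1} + v_{4} = v_{0} + 2·v_{6}  so sig = [2:1,2]
  P = {3,4}:  v_{3} + v_{4} = 2·v_{5}  so sig = [2:2]
  P = {0,1,3}:  v_{0} + v_{1} + v_{3} = 0  so sig = [3:]
  P = {0,3,6}:  v_{0} + v_{3} + v_{6} = v_{5}  so sig = [3:1]
  P = {0,5,6}:  v_{0} + v_{5} + v_{6} = v_{4}  so sig = [3:1]

Signatures (|P|; sorted positive RHS coefficients), sorted:
    [2:]
    [2:1]
    [2:1,1]
    [2:1,1]
    [2:1,2]
    [2:2]
    [3:]
    [3:1]
    [3:1]


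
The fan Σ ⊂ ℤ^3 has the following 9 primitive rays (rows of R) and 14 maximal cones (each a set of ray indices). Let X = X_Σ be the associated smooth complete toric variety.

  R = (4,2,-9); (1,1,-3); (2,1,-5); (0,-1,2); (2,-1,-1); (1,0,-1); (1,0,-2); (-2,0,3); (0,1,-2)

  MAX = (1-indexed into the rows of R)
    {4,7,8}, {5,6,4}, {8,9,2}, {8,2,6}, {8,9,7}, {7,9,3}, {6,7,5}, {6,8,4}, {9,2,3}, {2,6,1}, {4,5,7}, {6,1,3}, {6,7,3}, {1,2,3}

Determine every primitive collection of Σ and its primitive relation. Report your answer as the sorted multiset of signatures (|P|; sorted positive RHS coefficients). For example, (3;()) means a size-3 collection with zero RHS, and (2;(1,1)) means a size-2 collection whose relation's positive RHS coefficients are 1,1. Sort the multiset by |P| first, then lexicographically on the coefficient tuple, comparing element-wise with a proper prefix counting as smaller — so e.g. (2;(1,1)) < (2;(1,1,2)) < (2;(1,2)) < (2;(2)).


18 collections generate NE(X_Σ); each relation:

  P = {4,9}:  v_{4} + v_{9} = 0  ⟹  sig = (2;())
  P = {2,4}:  v_{2} + v_{4} = v_{6}  ⟹  sig = (2;(1))
  P = {2,7}:  v_{2} + v_{7} = v_{3}  ⟹  sig = (2;(1))
  P = {3,8}:  v_{3} + v_{8} = v_{9}  ⟹  sig = (2;(1))
  P = {5,8}:  v_{5} + v_{8} = v_{4}  ⟹  sig = (2;(1))
  P = {6,9}:  v_{6} + v_{9} = v_{2}  ⟹  sig = (2;(1))
  P = {3,4}:  v_{3} + v_{4} = v_{6} + v_{7}  ⟹  sig = (2;(1,1))
  P = {5,9}:  v_{5} + v_{9} = v_{6} + v_{7}  ⟹  sig = (2;(1,1))
  P = {1,5}:  v_{1} + v_{5} = v_{3} + 3·v_{6} + v_{7}  ⟹  sig = (2;(1,1,3))
  P = {1,4}:  v_{1} + v_{4} = v_{3} + 2·v_{6}  ⟹  sig = (2;(1,2))
  P = {1,7}:  v_{1} + v_{7} = 2·v_{3} + v_{6}  ⟹  sig = (2;(1,2))
  P = {1,9}:  v_{1} + v_{9} = 2·v_{2} + v_{3}  ⟹  sig = (2;(1,2))
  P = {2,5}:  v_{2} + v_{5} = 2·v_{6} + v_{7}  ⟹  sig = (2;(1,2))
  P = {1,8}:  v_{1} + v_{8} = 2·v_{2}  ⟹  sig = (2;(2))
  P = {3,5}:  v_{3} + v_{5} = 2·v_{6} + 2·v_{7}  ⟹  sig = (2;(2,2))
  P = {6,7,8}:  v_{6} + v_{7} + v_{8} = 0  ⟹  sig = (3;())
  P = {2,3,6}:  v_{2} + v_{3} + v_{6} = v_{1}  ⟹  sig = (3;(1))
  P = {4,6,7}:  v_{4} + v_{6} + v_{7} = v_{5}  ⟹  sig = (3;(1))

Hence PRS(X_Σ) =
{ (2;()),  (2;(1)) ×5,  (2;(1,1)) ×2,  (2;(1,1,3)),  (2;(1,2)) ×4,  (2;(2)),  (2;(2,2)),  (3;()),  (3;(1)) ×2 }


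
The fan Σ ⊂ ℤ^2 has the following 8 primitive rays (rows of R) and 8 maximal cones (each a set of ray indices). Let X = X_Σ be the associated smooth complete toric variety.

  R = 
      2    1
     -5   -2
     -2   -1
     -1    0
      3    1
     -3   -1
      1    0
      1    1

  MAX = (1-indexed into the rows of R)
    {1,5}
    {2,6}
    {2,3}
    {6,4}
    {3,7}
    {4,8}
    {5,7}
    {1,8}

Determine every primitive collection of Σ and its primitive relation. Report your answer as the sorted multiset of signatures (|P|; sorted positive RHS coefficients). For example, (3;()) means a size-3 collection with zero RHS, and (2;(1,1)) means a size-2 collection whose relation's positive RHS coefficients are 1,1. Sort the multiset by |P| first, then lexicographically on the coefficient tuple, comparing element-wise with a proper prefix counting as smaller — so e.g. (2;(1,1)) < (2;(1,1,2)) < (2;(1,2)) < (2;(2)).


|primitive collections| = 20. Relations:

  P={1,3}:  v_{1} + v_{3} = 0 ; sig = (2;())
  P={4,7}:  v_{4} + v_{7} = 0 ; sig = (2;())
  P={5,6}:  v_{5} + v_{6} = 0 ; sig = (2;())
  P={1,2}:  v_{1} + v_{2} = v_{6} ; sig = (2;(1))
  P={1,4}:  v_{1} + v_{4} = v_{8} ; sig = (2;(1))
  P={1,6}:  v_{1} + v_{6} = v_{4} ; sig = (2;(1))
  P={1,7}:  v_{1} + v_{7} = v_{5} ; sig = (2;(1))
  P={2,5}:  v_{2} + v_{5} = v_{3} ; sig = (2;(1))
  P={3,4}:  v_{3} + v_{4} = v_{6} ; sig = (2;(1))
  P={3,5}:  v_{3} + v_{5} = v_{7} ; sig = (2;(1))
  P={3,6}:  v_{3} + v_{6} = v_{2} ; sig = (2;(1))
  P={3,8}:  v_{3} + v_{8} = v_{4} ; sig = (2;(1))
  P={4,5}:  v_{4} + v_{5} = v_{1} ; sig = (2;(1))
  P={6,7}:  v_{6} + v_{7} = v_{3} ; sig = (2;(1))
  P={7,8}:  v_{7} + v_{8} = v_{1} ; sig = (2;(1))
  P={2,8}:  v_{2} + v_{8} = v_{4} + v_{6} ; sig = (2;(1,1))
  P={2,4}:  v_{2} + v_{4} = 2·v_{6} ; sig = (2;(2))
  P={2,7}:  v_{2} + v_{7} = 2·v_{3} ; sig = (2;(2))
  P={5,8}:  v_{5} + v_{8} = 2·v_{1} ; sig = (2;(2))
  P={6,8}:  v_{6} + v_{8} = 2·v_{4} ; sig = (2;(2))

Sorted signature multiset PRS(X):
{ (2;()) ×3,  (2;(1)) ×12,  (2;(1,1)),  (2;(2)) ×4 }


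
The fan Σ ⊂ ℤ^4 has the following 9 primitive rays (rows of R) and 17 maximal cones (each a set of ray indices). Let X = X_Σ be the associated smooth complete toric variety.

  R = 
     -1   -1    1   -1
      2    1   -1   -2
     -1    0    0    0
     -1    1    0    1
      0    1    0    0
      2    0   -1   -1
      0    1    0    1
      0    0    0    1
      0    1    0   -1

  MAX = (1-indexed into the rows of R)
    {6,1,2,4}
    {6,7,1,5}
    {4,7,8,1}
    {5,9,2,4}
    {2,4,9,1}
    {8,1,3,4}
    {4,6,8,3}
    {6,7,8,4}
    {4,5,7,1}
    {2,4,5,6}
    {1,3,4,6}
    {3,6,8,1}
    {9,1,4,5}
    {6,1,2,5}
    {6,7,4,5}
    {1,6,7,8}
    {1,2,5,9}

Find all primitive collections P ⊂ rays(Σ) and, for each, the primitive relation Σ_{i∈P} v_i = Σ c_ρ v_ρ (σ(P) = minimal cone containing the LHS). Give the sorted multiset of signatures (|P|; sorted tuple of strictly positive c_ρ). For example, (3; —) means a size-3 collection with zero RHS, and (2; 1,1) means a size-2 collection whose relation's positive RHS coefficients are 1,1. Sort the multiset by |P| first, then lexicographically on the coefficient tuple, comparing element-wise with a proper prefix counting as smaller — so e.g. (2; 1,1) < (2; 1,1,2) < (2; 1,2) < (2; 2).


14 minimal non-faces of Δ(Σ) (on 9 rays):

  P = {3,7}:  v_{3} + v_{7} = v_{4} — sig = (2; 1)
  P = {5,8}:  v_{5} + v_{8} = v_{7} — sig = (2; 1)
  P = {6,9}:  v_{6} + v_{9} = v_{2} — sig = (2; 1)
  P = {8,9}:  v_{8} + v_{9} = v_{5} — sig = (2; 1)
  P = {2,8}:  v_{2} + v_{8} = v_{5} + v_{6} — sig = (2; 1,1)
  P = {3,5}:  v_{3} + v_{5} = v_{1} + 2·v_{4} + v_{6} — sig = (2; 1,1,2)
  P = {2,7}:  v_{2} + v_{7} = 2·v_{5} + v_{6} — sig = (2; 1,2)
  P = {7,9}:  v_{7} + v_{9} = 2·v_{5} — sig = (2; 2)
  P = {3,9}:  v_{3} + v_{9} = 2·v_{1} + 3·v_{4} + 2·v_{6} — sig = (2; 2,2,3)
  P = {2,3}:  v_{2} + v_{3} = 2·v_{1} + 3·v_{4} + 3·v_{6} — sig = (2; 2,3,3)
  P = {1,4,6,8}:  v_{1} + v_{4} + v_{6} + v_{8} = 0 — sig = (4; —)
  P = {1,4,5,6}:  v_{1} + v_{4} + v_{5} + v_{6} = v_{9} — sig = (4; 1)
  P = {1,4,6,7}:  v_{1} + v_{4} + v_{6} + v_{7} = v_{5} — sig = (4; 1)
  P = {1,2,4,5}:  v_{1} + v_{2} + v_{4} + v_{5} = 2·v_{9} — sig = (4; 2)

so the primitive-relation signature multiset is
    (2; 1)
    (2; 1)
    (2; 1)
    (2; 1)
    (2; 1,1)
    (2; 1,1,2)
    (2; 1,2)
    (2; 2)
    (2; 2,2,3)
    (2; 2,3,3)
    (4; —)
    (4; 1)
    (4; 1)
    (4; 2)


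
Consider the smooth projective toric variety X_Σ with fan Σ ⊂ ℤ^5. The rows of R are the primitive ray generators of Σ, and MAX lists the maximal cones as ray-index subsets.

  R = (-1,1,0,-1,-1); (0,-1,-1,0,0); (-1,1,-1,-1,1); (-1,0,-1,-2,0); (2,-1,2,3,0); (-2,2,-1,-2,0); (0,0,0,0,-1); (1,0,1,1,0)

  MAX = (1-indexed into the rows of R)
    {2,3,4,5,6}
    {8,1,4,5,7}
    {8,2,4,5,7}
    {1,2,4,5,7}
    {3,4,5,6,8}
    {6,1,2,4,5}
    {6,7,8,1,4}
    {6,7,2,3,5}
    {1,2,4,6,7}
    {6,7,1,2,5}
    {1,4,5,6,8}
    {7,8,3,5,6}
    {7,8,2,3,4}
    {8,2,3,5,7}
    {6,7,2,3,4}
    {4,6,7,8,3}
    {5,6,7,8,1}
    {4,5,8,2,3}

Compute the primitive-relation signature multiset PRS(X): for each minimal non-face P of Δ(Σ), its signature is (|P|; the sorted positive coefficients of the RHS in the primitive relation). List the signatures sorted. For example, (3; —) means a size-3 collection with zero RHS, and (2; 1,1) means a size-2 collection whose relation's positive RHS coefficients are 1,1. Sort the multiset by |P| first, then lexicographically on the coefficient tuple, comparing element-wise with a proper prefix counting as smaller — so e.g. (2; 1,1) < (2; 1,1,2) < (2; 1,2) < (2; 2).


5 collections generate NE(X_Σ); each relation:

  P={1,3}:  v_{1} + v_{3} = v_{6}  so sig = (2; 1)
  P={1,2,8}:  v_{1} + v_{2} + v_{8} = v_{7}  so sig = (3; 1)
  P={2,6,8}:  v_{2} + v_{6} + v_{8} = v_{3} + v_{7}  so sig = (3; 1,1)
  P={3,4,5,7}:  v_{3} + v_{4} + v_{5} + v_{7} = 0  so sig = (4; —)
  P={4,5,6,7}:  v_{4} + v_{5} + v_{6} + v_{7} = v_{1}  so sig = (4; 1)

so the primitive-relation signature multiset is
    (2; 1)
    (3; 1)
    (3; 1,1)
    (4; —)
    (4; 1)


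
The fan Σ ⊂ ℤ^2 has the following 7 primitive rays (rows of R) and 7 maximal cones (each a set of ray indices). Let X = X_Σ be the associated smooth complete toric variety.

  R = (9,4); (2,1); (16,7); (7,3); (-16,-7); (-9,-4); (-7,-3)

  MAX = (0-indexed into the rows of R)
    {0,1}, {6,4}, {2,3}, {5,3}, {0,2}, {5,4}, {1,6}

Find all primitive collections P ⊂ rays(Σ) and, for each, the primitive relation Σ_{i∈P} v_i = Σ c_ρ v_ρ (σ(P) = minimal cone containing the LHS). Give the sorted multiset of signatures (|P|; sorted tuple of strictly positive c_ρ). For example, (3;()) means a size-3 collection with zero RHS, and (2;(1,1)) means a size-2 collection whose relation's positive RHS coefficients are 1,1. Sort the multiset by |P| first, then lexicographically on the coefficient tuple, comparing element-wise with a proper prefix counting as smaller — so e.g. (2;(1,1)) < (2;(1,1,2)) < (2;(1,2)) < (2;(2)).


Σ has 14 primitive collections:

  • {0,5}:  v_{0} + v_{5} = 0  ⇒ sig = (2;())
  • {2,4}:  v_{2} + v_{4} = 0  ⇒ sig = (2;())
  • {3,6}:  v_{3} + v_{6} = 0  ⇒ sig = (2;())
  • {0,3}:  v_{0} + v_{3} = v_{2}  ⇒ sig = (2;(1))
  • {0,4}:  v_{0} + v_{4} = v_{6}  ⇒ sig = (2;(1))
  • {0,6}:  v_{0} + v_{6} = v_{1}  ⇒ sig = (2;(1))
  • {1,3}:  v_{1} + v_{3} = v_{0}  ⇒ sig = (2;(1))
  • {1,5}:  v_{1} + v_{5} = v_{6}  ⇒ sig = (2;(1))
  • {2,5}:  v_{2} + v_{5} = v_{3}  ⇒ sig = (2;(1))
  • {2,6}:  v_{2} + v_{6} = v_{0}  ⇒ sig = (2;(1))
  • {3,4}:  v_{3} + v_{4} = v_{5}  ⇒ sig = (2;(1))
  • {5,6}:  v_{5} + v_{6} = v_{4}  ⇒ sig = (2;(1))
  • {1,2}:  v_{1} + v_{2} = 2·v_{0}  ⇒ sig = (2;(2))
  • {1,4}:  v_{1} + v_{4} = 2·v_{6}  ⇒ sig = (2;(2))

Hence PRS(X_Σ) =
[(2;()), (2;()), (2;()), (2;(1)), (2;(1)), (2;(1)), (2;(1)), (2;(1)), (2;(1)), (2;(1)), (2;(1)), (2;(1)), (2;(2)), (2;(2))]


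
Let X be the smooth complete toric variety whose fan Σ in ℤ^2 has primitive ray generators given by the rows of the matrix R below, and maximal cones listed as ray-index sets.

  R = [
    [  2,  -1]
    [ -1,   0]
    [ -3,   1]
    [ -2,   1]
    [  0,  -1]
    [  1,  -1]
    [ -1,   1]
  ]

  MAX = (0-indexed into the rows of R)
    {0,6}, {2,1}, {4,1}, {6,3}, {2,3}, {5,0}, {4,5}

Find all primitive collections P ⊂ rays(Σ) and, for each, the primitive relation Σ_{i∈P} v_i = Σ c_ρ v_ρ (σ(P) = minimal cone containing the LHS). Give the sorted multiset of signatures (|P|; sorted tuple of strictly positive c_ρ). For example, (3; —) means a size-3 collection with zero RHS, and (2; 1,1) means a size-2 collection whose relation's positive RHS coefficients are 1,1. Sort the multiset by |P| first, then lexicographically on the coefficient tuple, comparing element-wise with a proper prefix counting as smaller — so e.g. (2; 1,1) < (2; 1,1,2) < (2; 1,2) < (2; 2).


Σ has 14 primitive collections:

  P = {0,3}:  v_{0} + v_{3} = 0  so sig = (2; —)
  P = {5,6}:  v_{5} + v_{6} = 0  so sig = (2; —)
  P = {0,1}:  v_{0} + v_{1} = v_{5}  so sig = (2; 1)
  P = {0,2}:  v_{0} + v_{2} = v_{1}  so sig = (2; 1)
  P = {1,3}:  v_{1} + v_{3} = v_{2}  so sig = (2; 1)
  P = {1,5}:  v_{1} + v_{5} = v_{4}  so sig = (2; 1)
  P = {1,6}:  v_{1} + v_{6} = v_{3}  so sig = (2; 1)
  P = {3,5}:  v_{3} + v_{5} = v_{1}  so sig = (2; 1)
  P = {4,6}:  v_{4} + v_{6} = v_{1}  so sig = (2; 1)
  P = {0,4}:  v_{0} + v_{4} = 2·v_{5}  so sig = (2; 2)
  P = {2,5}:  v_{2} + v_{5} = 2·v_{1}  so sig = (2; 2)
  P = {2,6}:  v_{2} + v_{6} = 2·v_{3}  so sig = (2; 2)
  P = {3,4}:  v_{3} + v_{4} = 2·v_{1}  so sig = (2; 2)
  P = {2,4}:  v_{2} + v_{4} = 3·v_{1}  so sig = (2; 3)

Sorted signature multiset PRS(X):
    |P|=2: 14 collections, coeffs (), (), (1), (1), (1), (1), (1), (1), (1), (2), (2), (2), (2), (3)
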